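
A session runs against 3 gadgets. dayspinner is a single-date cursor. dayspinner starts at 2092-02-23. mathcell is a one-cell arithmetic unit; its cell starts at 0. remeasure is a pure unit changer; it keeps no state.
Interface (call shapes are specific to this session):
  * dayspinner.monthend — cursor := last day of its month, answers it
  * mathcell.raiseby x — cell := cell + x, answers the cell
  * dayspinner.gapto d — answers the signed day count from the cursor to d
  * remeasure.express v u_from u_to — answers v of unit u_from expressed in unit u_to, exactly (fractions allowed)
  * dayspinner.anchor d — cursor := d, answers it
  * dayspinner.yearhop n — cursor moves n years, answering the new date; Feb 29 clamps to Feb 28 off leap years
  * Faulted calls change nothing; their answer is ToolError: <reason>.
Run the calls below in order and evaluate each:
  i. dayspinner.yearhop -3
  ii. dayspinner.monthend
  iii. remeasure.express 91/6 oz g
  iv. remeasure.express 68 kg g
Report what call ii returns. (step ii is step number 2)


I call dayspinner.yearhop on n=-3, — result: 2089-02-23.
I call dayspinner.monthend, and observe 2089-02-28.
Invoking remeasure.express on v=91/6, u_from=oz, u_to=g, and see 4127690567/9600000.
Then remeasure.express on v=68, u_from=kg, u_to=g, and observe 68000.

Answer: 2089-02-28


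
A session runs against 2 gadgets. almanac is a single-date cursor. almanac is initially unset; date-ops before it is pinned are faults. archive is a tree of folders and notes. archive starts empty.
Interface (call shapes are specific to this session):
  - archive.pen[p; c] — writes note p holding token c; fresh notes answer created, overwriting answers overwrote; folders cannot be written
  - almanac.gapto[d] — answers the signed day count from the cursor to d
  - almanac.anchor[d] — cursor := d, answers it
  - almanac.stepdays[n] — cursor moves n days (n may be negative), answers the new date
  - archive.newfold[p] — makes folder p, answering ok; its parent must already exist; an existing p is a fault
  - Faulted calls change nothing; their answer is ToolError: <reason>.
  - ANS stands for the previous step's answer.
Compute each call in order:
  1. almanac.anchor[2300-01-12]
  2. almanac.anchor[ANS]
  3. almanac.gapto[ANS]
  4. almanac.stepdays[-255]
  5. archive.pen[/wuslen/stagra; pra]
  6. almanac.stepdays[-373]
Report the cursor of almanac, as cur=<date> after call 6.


Answer: cur=2298-04-24

Derivation:
CALL anchor[2300-01-12]
RET  2300-01-12
CALL anchor[ANS]
RET  2300-01-12
CALL gapto[ANS]
RET  0
CALL stepdays[-255]
RET  2299-05-02
CALL pen[/wuslen/stagra; pra]
RET  ToolError: no parent
CALL stepdays[-373]
RET  2298-04-24


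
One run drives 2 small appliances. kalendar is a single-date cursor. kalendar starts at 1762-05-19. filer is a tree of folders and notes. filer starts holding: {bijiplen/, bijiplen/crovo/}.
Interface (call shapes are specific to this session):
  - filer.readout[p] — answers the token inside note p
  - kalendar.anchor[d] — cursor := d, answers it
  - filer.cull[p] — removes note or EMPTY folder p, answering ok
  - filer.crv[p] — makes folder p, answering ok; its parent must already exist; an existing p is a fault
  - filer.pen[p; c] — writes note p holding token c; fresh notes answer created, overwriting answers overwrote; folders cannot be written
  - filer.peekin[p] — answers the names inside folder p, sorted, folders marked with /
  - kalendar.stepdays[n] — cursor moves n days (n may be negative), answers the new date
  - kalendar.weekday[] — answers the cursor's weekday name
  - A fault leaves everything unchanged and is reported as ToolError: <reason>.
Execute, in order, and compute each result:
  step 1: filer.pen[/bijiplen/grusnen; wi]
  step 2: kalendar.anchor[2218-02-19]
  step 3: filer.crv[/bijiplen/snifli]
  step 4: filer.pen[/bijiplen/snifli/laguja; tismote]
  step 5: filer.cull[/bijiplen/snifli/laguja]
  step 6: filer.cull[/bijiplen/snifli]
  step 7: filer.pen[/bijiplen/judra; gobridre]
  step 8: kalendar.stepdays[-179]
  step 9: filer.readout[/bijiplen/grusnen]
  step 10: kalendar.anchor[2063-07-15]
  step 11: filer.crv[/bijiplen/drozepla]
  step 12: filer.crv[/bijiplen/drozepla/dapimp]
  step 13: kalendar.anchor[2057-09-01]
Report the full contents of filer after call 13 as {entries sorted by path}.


Answer: {bijiplen/, bijiplen/crovo/, bijiplen/drozepla/, bijiplen/drozepla/dapimp/, bijiplen/grusnen=wi, bijiplen/judra=gobridre}

Derivation:
;; pen(p: /bijiplen/grusnen, c: wi) == created
;; anchor(d: 2218-02-19) == 2218-02-19
;; crv(p: /bijiplen/snifli) == ok
;; pen(p: /bijiplen/snifli/laguja, c: tismote) == created
;; cull(p: /bijiplen/snifli/laguja) == ok
;; cull(p: /bijiplen/snifli) == ok
;; pen(p: /bijiplen/judra, c: gobridre) == created
;; stepdays(n: -179) == 2217-08-24
;; readout(p: /bijiplen/grusnen) == wi
;; anchor(d: 2063-07-15) == 2063-07-15
;; crv(p: /bijiplen/drozepla) == ok
;; crv(p: /bijiplen/drozepla/dapimp) == ok
;; anchor(d: 2057-09-01) == 2057-09-01


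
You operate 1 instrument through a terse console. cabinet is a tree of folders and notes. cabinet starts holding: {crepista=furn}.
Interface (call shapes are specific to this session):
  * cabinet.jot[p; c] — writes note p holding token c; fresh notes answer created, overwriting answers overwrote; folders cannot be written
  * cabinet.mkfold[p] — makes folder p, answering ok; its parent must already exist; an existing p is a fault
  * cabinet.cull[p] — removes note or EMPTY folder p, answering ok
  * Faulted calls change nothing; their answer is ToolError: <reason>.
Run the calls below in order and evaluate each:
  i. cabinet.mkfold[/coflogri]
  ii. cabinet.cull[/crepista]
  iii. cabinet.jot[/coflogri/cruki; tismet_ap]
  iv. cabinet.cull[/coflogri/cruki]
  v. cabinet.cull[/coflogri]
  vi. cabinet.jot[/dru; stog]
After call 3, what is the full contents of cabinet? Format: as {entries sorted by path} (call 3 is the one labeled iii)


Step: cabinet.mkfold[p='/coflogri']
Result: ok
Step: cabinet.cull[p='/crepista']
Result: ok
Step: cabinet.jot[p='/coflogri/cruki'; c='tismet_ap']
Result: created
Step: cabinet.cull[p='/coflogri/cruki']
Result: ok
Step: cabinet.cull[p='/coflogri']
Result: ok
Step: cabinet.jot[p='/dru'; c='stog']
Result: created

Answer: {coflogri/, coflogri/cruki=tismet_ap}


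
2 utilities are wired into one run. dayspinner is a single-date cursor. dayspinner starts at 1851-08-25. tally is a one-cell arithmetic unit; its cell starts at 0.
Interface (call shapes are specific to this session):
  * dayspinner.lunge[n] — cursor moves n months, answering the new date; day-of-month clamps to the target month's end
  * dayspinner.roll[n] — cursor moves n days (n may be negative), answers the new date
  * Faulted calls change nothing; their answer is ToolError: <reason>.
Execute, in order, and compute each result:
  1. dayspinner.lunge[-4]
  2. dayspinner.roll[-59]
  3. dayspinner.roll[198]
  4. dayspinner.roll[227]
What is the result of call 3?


Answer: 1851-09-11

Derivation:
Using lunge on n=-4, — result: 1851-04-25.
Calling roll on n=-59, giving 1851-02-25.
I call roll on n=198, and see 1851-09-11.
Calling roll on n=227, and get 1852-04-25.


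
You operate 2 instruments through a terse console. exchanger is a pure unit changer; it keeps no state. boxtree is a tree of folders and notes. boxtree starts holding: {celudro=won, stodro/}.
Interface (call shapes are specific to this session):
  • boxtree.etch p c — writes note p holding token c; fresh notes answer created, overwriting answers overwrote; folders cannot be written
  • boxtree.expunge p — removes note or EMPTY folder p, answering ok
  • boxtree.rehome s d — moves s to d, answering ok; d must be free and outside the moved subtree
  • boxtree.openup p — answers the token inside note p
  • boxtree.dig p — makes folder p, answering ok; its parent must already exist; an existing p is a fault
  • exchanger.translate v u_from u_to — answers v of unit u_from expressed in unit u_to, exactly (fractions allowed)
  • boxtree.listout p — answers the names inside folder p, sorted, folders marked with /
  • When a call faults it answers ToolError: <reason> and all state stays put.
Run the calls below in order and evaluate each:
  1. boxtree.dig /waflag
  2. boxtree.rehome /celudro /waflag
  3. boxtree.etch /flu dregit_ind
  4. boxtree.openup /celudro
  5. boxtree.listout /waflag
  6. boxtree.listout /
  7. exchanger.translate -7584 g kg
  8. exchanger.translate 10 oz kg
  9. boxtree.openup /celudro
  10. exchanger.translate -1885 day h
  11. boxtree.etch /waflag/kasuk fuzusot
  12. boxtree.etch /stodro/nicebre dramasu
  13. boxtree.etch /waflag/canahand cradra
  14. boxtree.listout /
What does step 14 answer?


! boxtree.dig(p→/waflag) -> ok
! boxtree.rehome(s→/celudro, d→/waflag) -> ToolError: exists
! boxtree.etch(p→/flu, c→dregit_ind) -> created
! boxtree.openup(p→/celudro) -> won
! boxtree.listout(p→/waflag) -> []
! boxtree.listout(p→/) -> [celudro, flu, stodro/, waflag/]
! exchanger.translate(v→-7584, u_from→g, u_to→kg) -> -948/125
! exchanger.translate(v→10, u_from→oz, u_to→kg) -> 45359237/160000000
! boxtree.openup(p→/celudro) -> won
! exchanger.translate(v→-1885, u_from→day, u_to→h) -> -45240
! boxtree.etch(p→/waflag/kasuk, c→fuzusot) -> created
! boxtree.etch(p→/stodro/nicebre, c→dramasu) -> created
! boxtree.etch(p→/waflag/canahand, c→cradra) -> created
! boxtree.listout(p→/) -> [celudro, flu, stodro/, waflag/]

Answer: [celudro, flu, stodro/, waflag/]


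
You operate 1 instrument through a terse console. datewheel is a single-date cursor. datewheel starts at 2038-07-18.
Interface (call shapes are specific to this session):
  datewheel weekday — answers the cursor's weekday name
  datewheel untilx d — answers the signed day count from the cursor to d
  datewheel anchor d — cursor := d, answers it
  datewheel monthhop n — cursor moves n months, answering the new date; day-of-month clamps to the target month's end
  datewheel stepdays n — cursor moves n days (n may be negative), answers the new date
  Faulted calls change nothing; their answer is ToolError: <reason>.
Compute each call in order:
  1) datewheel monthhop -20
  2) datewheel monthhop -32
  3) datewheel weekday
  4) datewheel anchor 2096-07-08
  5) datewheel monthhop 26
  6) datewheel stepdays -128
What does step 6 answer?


$ datewheel monthhop -20
  2036-11-18
$ datewheel monthhop -32
  2034-03-18
$ datewheel weekday
  Saturday
$ datewheel anchor 2096-07-08
  2096-07-08
$ datewheel monthhop 26
  2098-09-08
$ datewheel stepdays -128
  2098-05-03

Answer: 2098-05-03


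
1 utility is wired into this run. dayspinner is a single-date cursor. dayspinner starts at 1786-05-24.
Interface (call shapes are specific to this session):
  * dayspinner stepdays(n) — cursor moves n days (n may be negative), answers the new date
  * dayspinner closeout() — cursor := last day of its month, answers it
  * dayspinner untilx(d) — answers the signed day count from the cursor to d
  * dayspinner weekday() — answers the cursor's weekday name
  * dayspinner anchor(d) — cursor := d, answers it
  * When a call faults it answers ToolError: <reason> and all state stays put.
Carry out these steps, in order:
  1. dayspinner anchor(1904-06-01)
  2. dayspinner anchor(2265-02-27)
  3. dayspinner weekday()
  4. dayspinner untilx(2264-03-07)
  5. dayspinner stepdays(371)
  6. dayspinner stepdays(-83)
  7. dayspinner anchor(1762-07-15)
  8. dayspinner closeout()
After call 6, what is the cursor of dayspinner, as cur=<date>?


>>> dayspinner anchor 1904-06-01
= 1904-06-01
>>> dayspinner anchor 2265-02-27
= 2265-02-27
>>> dayspinner weekday
= Monday
>>> dayspinner untilx 2264-03-07
= -357
>>> dayspinner stepdays 371
= 2266-03-05
>>> dayspinner stepdays -83
= 2265-12-12
>>> dayspinner anchor 1762-07-15
= 1762-07-15
>>> dayspinner closeout
= 1762-07-31

Answer: cur=2265-12-12


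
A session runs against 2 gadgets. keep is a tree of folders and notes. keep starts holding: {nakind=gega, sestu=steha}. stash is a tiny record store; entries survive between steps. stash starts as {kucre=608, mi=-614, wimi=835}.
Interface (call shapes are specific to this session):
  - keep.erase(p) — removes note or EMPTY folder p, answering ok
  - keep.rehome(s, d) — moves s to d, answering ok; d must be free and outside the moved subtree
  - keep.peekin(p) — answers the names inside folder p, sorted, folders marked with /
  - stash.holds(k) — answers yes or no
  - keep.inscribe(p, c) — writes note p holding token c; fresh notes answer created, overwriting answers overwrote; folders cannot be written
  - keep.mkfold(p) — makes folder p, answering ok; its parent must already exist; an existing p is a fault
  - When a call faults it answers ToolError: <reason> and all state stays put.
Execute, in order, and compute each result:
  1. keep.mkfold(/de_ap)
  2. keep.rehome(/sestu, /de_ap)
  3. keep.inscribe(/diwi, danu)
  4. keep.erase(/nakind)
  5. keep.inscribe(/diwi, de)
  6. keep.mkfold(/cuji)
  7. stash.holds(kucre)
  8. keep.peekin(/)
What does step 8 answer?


Answer: [cuji/, de_ap/, diwi, sestu]

Derivation:
# 1. keep.mkfold(p: /de_ap) -> ok
# 2. keep.rehome(s: /sestu, d: /de_ap) -> ToolError: exists
# 3. keep.inscribe(p: /diwi, c: danu) -> created
# 4. keep.erase(p: /nakind) -> ok
# 5. keep.inscribe(p: /diwi, c: de) -> overwrote
# 6. keep.mkfold(p: /cuji) -> ok
# 7. stash.holds(k: kucre) -> yes
# 8. keep.peekin(p: /) -> [cuji/, de_ap/, diwi, sestu]


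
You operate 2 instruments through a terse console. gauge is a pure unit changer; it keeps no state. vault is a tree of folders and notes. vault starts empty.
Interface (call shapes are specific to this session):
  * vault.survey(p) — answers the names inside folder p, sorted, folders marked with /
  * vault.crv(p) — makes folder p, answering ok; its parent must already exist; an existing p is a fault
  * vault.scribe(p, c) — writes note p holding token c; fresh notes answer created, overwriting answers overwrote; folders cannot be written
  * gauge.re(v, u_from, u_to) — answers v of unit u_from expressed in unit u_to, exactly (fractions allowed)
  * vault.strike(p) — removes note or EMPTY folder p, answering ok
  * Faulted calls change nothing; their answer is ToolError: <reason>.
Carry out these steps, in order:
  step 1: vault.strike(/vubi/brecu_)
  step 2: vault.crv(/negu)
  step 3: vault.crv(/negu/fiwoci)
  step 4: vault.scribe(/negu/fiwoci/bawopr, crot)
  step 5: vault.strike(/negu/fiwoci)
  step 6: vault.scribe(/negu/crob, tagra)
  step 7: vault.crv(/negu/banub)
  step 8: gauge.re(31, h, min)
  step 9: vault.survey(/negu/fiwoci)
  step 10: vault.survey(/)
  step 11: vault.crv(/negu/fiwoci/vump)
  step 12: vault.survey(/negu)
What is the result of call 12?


-- strike(/vubi/brecu_) -> ToolError: not found
-- crv(/negu) -> ok
-- crv(/negu/fiwoci) -> ok
-- scribe(/negu/fiwoci/bawopr, crot) -> created
-- strike(/negu/fiwoci) -> ToolError: not empty
-- scribe(/negu/crob, tagra) -> created
-- crv(/negu/banub) -> ok
-- re(31, h, min) -> 1860
-- survey(/negu/fiwoci) -> [bawopr]
-- survey(/) -> [negu/]
-- crv(/negu/fiwoci/vump) -> ok
-- survey(/negu) -> [banub/, crob, fiwoci/]

Answer: [banub/, crob, fiwoci/]


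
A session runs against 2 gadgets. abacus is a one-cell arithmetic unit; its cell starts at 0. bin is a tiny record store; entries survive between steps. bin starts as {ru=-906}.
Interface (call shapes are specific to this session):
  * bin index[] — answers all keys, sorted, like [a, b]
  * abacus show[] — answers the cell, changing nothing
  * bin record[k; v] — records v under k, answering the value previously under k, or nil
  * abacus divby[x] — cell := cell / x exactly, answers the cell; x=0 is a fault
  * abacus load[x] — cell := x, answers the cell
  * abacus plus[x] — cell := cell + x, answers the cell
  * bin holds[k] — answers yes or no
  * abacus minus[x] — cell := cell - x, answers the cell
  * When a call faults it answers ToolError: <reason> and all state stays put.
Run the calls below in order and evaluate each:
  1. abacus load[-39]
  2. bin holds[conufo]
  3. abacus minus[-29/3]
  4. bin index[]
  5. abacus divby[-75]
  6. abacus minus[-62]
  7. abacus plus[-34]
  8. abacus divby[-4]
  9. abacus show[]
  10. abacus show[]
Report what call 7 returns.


Answer: 6388/225

Derivation:
CALL abacus load[x=-39]
RET  -39
CALL bin holds[k=conufo]
RET  no
CALL abacus minus[x=-29/3]
RET  -88/3
CALL bin index[]
RET  [ru]
CALL abacus divby[x=-75]
RET  88/225
CALL abacus minus[x=-62]
RET  14038/225
CALL abacus plus[x=-34]
RET  6388/225
CALL abacus divby[x=-4]
RET  -1597/225
CALL abacus show[]
RET  -1597/225
CALL abacus show[]
RET  -1597/225


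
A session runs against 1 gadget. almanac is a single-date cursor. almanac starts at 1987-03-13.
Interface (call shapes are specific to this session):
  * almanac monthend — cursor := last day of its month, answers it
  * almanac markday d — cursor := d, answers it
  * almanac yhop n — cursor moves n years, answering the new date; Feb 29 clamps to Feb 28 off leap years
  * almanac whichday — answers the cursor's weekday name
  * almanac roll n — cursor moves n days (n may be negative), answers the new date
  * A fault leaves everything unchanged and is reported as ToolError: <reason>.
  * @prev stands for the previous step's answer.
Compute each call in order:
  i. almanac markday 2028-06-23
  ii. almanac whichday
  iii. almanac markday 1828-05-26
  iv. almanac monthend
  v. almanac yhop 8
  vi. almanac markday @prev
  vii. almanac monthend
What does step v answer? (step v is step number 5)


# almanac markday(2028-06-23) => 2028-06-23
# almanac whichday() => Friday
# almanac markday(1828-05-26) => 1828-05-26
# almanac monthend() => 1828-05-31
# almanac yhop(8) => 1836-05-31
# almanac markday(@prev) => 1836-05-31
# almanac monthend() => 1836-05-31

Answer: 1836-05-31


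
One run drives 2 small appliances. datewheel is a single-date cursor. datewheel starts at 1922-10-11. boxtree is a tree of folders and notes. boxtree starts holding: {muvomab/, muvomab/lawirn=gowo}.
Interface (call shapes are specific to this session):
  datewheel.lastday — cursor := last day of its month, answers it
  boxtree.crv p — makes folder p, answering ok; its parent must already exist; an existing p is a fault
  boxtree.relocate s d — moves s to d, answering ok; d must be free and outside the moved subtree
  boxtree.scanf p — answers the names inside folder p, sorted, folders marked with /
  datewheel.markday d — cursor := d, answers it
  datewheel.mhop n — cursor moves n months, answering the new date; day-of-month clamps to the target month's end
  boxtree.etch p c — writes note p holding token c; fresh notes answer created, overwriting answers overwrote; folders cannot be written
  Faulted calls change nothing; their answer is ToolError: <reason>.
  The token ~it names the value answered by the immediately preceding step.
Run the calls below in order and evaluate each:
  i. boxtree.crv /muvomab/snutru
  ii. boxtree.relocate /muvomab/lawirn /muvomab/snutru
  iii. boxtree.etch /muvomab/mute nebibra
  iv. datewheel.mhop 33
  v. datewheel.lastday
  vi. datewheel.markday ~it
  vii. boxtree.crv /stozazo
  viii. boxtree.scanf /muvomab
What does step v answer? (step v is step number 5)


I use boxtree.crv using p→/muvomab/snutru, yielding ok.
Next I call boxtree.relocate using s→/muvomab/lawirn, d→/muvomab/snutru: ToolError: exists.
I try boxtree.etch using p→/muvomab/mute, c→nebibra, which returns created.
Next I call datewheel.mhop using n→33, giving 1925-07-11.
I call datewheel.lastday(), and get 1925-07-31.
Then datewheel.markday using d→~it, which returns 1925-07-31.
I try boxtree.crv using p→/stozazo: ok.
I run boxtree.scanf using p→/muvomab, — result: [lawirn, mute, snutru/].

Answer: 1925-07-31


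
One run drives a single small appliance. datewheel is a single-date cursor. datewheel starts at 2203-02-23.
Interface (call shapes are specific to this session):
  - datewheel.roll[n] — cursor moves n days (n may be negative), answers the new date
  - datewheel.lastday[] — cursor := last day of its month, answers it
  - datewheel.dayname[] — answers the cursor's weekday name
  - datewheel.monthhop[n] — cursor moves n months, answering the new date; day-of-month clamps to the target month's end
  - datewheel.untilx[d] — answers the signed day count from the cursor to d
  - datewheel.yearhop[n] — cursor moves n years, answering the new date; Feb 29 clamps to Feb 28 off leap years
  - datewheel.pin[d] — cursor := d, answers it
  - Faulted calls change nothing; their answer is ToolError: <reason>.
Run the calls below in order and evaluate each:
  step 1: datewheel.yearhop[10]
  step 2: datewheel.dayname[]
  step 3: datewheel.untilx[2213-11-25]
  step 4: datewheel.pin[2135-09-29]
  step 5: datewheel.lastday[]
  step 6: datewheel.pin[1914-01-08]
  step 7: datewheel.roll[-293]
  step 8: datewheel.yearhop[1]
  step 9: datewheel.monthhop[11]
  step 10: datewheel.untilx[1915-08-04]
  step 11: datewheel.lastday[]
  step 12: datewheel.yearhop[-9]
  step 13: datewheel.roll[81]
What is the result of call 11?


Answer: 1915-02-28

Derivation:
> datewheel.yearhop n: 10
[out] 2213-02-23
> datewheel.dayname
[out] Tuesday
> datewheel.untilx d: 2213-11-25
[out] 275
> datewheel.pin d: 2135-09-29
[out] 2135-09-29
> datewheel.lastday
[out] 2135-09-30
> datewheel.pin d: 1914-01-08
[out] 1914-01-08
> datewheel.roll n: -293
[out] 1913-03-21
> datewheel.yearhop n: 1
[out] 1914-03-21
> datewheel.monthhop n: 11
[out] 1915-02-21
> datewheel.untilx d: 1915-08-04
[out] 164
> datewheel.lastday
[out] 1915-02-28
> datewheel.yearhop n: -9
[out] 1906-02-28
> datewheel.roll n: 81
[out] 1906-05-20


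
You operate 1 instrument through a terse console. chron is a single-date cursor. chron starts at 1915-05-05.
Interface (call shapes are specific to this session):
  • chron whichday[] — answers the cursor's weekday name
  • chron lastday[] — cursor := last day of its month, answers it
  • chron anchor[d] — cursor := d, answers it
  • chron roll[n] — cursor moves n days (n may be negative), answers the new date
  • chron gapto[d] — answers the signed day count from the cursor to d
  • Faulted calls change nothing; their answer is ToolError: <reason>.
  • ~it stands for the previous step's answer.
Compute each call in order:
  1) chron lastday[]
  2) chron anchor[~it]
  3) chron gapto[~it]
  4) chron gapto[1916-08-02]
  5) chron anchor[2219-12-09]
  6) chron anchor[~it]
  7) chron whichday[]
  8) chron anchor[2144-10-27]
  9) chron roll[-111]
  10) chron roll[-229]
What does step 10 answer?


>>> chron lastday
= 1915-05-31
>>> chron anchor d='~it'
= 1915-05-31
>>> chron gapto d='~it'
= 0
>>> chron gapto d='1916-08-02'
= 429
>>> chron anchor d='2219-12-09'
= 2219-12-09
>>> chron anchor d='~it'
= 2219-12-09
>>> chron whichday
= Thursday
>>> chron anchor d='2144-10-27'
= 2144-10-27
>>> chron roll n='-111'
= 2144-07-08
>>> chron roll n='-229'
= 2143-11-22

Answer: 2143-11-22


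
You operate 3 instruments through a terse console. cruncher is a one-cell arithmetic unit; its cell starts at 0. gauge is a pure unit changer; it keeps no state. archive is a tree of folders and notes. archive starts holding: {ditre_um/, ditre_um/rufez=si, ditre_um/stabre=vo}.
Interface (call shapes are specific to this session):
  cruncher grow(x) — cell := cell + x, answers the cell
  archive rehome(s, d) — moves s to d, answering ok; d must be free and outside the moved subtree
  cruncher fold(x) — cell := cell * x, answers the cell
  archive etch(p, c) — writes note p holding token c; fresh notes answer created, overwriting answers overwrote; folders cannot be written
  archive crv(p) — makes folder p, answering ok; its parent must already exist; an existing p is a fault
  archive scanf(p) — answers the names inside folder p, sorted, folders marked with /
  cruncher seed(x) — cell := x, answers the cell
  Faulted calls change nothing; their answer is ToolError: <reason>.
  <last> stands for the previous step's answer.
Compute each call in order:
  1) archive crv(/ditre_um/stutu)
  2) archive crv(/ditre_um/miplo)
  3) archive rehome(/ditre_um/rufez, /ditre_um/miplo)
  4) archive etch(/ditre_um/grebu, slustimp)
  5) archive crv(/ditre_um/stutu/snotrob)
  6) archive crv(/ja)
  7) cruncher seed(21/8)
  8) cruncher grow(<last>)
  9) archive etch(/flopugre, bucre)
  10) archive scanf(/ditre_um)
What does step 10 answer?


% 1. archive crv(p=/ditre_um/stutu) == ok
% 2. archive crv(p=/ditre_um/miplo) == ok
% 3. archive rehome(s=/ditre_um/rufez, d=/ditre_um/miplo) == ToolError: exists
% 4. archive etch(p=/ditre_um/grebu, c=slustimp) == created
% 5. archive crv(p=/ditre_um/stutu/snotrob) == ok
% 6. archive crv(p=/ja) == ok
% 7. cruncher seed(x=21/8) == 21/8
% 8. cruncher grow(x=<last>) == 21/4
% 9. archive etch(p=/flopugre, c=bucre) == created
% 10. archive scanf(p=/ditre_um) == [grebu, miplo/, rufez, stabre, stutu/]

Answer: [grebu, miplo/, rufez, stabre, stutu/]


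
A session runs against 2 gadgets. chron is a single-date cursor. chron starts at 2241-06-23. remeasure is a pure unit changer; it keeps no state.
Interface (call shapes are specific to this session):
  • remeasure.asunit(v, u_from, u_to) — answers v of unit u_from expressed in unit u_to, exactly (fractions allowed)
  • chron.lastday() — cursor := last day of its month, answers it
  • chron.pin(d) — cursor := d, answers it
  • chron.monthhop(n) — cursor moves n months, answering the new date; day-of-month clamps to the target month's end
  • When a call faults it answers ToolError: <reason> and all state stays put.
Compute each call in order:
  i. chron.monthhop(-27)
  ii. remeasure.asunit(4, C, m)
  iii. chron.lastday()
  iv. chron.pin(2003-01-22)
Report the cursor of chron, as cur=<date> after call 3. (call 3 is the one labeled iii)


% chron.monthhop(n=-27) ~> 2239-03-23
% remeasure.asunit(v=4, u_from=C, u_to=m) ~> ToolError: incompatible units
% chron.lastday() ~> 2239-03-31
% chron.pin(d=2003-01-22) ~> 2003-01-22

Answer: cur=2239-03-31


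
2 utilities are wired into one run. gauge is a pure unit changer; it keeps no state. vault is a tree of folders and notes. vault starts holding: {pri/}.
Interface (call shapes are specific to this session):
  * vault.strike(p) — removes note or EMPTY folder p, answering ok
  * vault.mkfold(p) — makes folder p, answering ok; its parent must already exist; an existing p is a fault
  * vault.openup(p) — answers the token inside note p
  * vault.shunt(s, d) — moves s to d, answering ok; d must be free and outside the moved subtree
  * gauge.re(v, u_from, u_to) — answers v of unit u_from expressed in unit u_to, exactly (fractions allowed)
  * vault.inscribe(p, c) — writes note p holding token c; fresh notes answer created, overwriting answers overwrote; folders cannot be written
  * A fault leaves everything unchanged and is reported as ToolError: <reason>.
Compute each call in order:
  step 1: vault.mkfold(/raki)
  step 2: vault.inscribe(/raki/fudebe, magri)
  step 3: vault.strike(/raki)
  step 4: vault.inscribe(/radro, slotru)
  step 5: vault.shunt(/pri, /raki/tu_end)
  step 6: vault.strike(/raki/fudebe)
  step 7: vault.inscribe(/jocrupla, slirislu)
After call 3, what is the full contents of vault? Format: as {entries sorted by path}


Answer: {pri/, raki/, raki/fudebe=magri}

Derivation:
~$ vault.mkfold p: /raki
[out] ok
~$ vault.inscribe p: /raki/fudebe c: magri
[out] created
~$ vault.strike p: /raki
[out] ToolError: not empty
~$ vault.inscribe p: /radro c: slotru
[out] created
~$ vault.shunt s: /pri d: /raki/tu_end
[out] ok
~$ vault.strike p: /raki/fudebe
[out] ok
~$ vault.inscribe p: /jocrupla c: slirislu
[out] created


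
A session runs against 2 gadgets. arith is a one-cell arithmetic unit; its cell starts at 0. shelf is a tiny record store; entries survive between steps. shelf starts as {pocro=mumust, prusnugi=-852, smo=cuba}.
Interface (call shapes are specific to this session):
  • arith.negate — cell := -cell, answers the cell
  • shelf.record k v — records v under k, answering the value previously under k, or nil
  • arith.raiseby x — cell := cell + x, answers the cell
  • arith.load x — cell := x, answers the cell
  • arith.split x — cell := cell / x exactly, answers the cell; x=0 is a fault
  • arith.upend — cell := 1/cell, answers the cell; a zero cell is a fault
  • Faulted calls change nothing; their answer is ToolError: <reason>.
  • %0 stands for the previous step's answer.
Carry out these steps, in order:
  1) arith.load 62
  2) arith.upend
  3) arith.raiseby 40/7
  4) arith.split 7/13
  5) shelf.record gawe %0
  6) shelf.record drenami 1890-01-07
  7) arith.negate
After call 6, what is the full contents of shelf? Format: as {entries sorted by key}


Answer: {drenami=1890-01-07, gawe=32331/3038, pocro=mumust, prusnugi=-852, smo=cuba}

Derivation:
==> load(x: 62)
<== 62
==> upend()
<== 1/62
==> raiseby(x: 40/7)
<== 2487/434
==> split(x: 7/13)
<== 32331/3038
==> record(k: gawe, v: %0)
<== nil
==> record(k: drenami, v: 1890-01-07)
<== nil
==> negate()
<== -32331/3038


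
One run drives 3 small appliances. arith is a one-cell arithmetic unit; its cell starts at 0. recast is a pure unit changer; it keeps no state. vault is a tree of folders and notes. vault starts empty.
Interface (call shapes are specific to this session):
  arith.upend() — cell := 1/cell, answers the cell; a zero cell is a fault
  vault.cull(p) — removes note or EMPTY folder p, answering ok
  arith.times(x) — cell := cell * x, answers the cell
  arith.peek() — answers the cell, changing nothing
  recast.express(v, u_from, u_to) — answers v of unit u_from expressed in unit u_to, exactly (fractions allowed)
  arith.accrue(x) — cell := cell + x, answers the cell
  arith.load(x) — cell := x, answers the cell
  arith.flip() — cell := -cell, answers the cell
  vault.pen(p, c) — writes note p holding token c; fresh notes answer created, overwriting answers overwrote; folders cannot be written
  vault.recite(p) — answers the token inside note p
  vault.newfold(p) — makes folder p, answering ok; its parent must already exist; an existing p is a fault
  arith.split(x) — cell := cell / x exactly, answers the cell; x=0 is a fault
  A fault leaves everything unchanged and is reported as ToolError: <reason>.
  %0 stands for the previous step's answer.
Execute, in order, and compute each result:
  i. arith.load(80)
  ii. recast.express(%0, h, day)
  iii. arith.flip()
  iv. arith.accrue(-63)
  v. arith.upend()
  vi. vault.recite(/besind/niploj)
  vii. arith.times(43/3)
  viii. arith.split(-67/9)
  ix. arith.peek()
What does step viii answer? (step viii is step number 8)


Answer: 129/9581

Derivation:
# arith.load(x: 80) => 80
# recast.express(v: %0, u_from: h, u_to: day) => 10/3
# arith.flip() => -80
# arith.accrue(x: -63) => -143
# arith.upend() => -1/143
# vault.recite(p: /besind/niploj) => ToolError: not found
# arith.times(x: 43/3) => -43/429
# arith.split(x: -67/9) => 129/9581
# arith.peek() => 129/9581


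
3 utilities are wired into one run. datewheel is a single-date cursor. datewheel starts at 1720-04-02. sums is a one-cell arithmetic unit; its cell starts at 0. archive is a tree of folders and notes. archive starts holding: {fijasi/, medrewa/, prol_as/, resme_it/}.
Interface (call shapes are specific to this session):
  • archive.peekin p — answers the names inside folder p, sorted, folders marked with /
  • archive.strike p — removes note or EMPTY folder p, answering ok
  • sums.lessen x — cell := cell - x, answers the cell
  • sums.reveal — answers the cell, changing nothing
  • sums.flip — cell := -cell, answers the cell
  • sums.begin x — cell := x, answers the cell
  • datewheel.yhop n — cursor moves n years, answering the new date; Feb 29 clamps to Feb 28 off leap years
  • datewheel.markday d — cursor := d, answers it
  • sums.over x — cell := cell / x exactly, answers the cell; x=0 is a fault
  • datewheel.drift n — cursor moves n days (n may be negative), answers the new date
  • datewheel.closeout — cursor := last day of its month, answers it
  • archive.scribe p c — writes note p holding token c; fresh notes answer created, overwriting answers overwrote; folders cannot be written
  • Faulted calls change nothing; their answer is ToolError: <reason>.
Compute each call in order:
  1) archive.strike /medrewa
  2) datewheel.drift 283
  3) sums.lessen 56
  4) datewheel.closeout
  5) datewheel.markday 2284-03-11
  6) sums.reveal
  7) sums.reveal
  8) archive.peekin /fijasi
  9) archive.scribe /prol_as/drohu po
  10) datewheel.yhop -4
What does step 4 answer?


Answer: 1721-01-31

Derivation:
>> archive.strike(/medrewa)
<< ok
>> datewheel.drift(283)
<< 1721-01-10
>> sums.lessen(56)
<< -56
>> datewheel.closeout()
<< 1721-01-31
>> datewheel.markday(2284-03-11)
<< 2284-03-11
>> sums.reveal()
<< -56
>> sums.reveal()
<< -56
>> archive.peekin(/fijasi)
<< []
>> archive.scribe(/prol_as/drohu, po)
<< created
>> datewheel.yhop(-4)
<< 2280-03-11


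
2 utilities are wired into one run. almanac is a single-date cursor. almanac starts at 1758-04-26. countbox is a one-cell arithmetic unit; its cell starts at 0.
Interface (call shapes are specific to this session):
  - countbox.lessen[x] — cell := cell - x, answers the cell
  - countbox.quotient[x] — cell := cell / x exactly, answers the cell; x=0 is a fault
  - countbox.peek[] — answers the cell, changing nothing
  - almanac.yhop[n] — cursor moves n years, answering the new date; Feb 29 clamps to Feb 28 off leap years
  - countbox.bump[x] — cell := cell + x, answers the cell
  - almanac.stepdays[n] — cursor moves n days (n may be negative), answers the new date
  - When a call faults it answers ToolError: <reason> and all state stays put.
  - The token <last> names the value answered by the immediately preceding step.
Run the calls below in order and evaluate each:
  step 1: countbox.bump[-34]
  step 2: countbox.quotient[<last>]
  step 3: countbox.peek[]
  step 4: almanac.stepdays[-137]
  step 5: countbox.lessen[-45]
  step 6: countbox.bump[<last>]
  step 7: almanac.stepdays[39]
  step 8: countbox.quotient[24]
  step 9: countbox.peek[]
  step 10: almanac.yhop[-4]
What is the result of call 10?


Answer: 1754-01-18

Derivation:
Act: bump[x='-34']
Obs: -34
Act: quotient[x='<last>']
Obs: 1
Act: peek[]
Obs: 1
Act: stepdays[n='-137']
Obs: 1757-12-10
Act: lessen[x='-45']
Obs: 46
Act: bump[x='<last>']
Obs: 92
Act: stepdays[n='39']
Obs: 1758-01-18
Act: quotient[x='24']
Obs: 23/6
Act: peek[]
Obs: 23/6
Act: yhop[n='-4']
Obs: 1754-01-18


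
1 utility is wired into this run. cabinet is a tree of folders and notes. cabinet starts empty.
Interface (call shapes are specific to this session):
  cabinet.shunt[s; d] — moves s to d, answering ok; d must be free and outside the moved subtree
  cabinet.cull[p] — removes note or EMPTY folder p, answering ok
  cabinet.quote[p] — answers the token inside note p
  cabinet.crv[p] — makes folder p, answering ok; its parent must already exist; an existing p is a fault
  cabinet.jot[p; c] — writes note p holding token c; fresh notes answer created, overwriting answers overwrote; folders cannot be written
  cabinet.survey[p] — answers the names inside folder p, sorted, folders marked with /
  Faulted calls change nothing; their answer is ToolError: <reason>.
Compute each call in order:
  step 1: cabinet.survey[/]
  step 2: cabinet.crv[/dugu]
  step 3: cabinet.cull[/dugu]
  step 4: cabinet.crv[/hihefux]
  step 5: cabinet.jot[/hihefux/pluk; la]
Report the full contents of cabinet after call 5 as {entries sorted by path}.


>> cabinet.survey(p→/)
<< []
>> cabinet.crv(p→/dugu)
<< ok
>> cabinet.cull(p→/dugu)
<< ok
>> cabinet.crv(p→/hihefux)
<< ok
>> cabinet.jot(p→/hihefux/pluk, c→la)
<< created

Answer: {hihefux/, hihefux/pluk=la}


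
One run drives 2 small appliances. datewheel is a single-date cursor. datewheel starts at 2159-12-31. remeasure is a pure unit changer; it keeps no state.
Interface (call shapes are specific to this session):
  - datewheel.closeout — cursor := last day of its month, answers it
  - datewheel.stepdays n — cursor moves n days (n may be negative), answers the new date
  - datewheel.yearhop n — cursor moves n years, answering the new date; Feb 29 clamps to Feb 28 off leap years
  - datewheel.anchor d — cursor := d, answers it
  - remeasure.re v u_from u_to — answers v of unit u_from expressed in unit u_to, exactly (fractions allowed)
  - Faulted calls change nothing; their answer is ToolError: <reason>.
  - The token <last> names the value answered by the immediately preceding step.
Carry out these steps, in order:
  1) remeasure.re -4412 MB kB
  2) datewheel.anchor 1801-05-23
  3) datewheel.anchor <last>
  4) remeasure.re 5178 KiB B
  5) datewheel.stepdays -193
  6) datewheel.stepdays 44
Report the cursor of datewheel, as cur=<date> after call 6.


Answer: cur=1800-12-25

Derivation:
→ re(v=-4412, u_from=MB, u_to=kB)
← -4412000
→ anchor(d=1801-05-23)
← 1801-05-23
→ anchor(d=<last>)
← 1801-05-23
→ re(v=5178, u_from=KiB, u_to=B)
← 5302272
→ stepdays(n=-193)
← 1800-11-11
→ stepdays(n=44)
← 1800-12-25


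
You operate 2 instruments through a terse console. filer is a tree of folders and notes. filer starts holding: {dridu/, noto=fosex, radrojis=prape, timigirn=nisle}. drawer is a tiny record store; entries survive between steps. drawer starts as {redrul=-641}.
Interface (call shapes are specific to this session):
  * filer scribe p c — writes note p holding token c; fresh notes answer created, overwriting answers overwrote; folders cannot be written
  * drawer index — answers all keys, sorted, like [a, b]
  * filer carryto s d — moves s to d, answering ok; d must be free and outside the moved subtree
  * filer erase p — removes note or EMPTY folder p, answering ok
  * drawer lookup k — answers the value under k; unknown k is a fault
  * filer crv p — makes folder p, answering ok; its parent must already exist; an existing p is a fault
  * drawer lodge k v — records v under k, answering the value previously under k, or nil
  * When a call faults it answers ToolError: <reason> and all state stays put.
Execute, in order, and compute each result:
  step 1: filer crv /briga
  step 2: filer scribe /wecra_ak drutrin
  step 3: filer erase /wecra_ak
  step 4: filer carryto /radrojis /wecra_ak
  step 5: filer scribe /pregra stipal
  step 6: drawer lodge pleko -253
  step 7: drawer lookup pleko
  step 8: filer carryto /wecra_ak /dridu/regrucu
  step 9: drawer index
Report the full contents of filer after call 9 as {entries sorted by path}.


Answer: {briga/, dridu/, dridu/regrucu=prape, noto=fosex, pregra=stipal, timigirn=nisle}

Derivation:
! 1. filer crv(/briga) => ok
! 2. filer scribe(/wecra_ak, drutrin) => created
! 3. filer erase(/wecra_ak) => ok
! 4. filer carryto(/radrojis, /wecra_ak) => ok
! 5. filer scribe(/pregra, stipal) => created
! 6. drawer lodge(pleko, -253) => nil
! 7. drawer lookup(pleko) => -253
! 8. filer carryto(/wecra_ak, /dridu/regrucu) => ok
! 9. drawer index() => [pleko, redrul]


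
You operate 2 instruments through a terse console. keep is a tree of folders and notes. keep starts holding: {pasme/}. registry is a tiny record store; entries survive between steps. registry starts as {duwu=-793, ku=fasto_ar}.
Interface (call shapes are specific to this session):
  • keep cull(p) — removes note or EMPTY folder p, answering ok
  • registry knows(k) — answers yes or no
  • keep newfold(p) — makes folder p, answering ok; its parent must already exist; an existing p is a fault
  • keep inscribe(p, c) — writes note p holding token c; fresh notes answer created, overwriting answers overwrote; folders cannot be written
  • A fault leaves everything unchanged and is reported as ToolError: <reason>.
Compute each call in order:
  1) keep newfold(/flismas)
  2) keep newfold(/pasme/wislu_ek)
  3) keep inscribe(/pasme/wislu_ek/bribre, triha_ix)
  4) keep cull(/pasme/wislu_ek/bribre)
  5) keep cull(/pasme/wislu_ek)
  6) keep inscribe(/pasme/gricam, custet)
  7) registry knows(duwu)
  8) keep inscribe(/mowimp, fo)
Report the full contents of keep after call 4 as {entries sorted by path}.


Answer: {flismas/, pasme/, pasme/wislu_ek/}

Derivation:
% keep newfold p='/flismas'
[out] ok
% keep newfold p='/pasme/wislu_ek'
[out] ok
% keep inscribe p='/pasme/wislu_ek/bribre' c='triha_ix'
[out] created
% keep cull p='/pasme/wislu_ek/bribre'
[out] ok
% keep cull p='/pasme/wislu_ek'
[out] ok
% keep inscribe p='/pasme/gricam' c='custet'
[out] created
% registry knows k='duwu'
[out] yes
% keep inscribe p='/mowimp' c='fo'
[out] created
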